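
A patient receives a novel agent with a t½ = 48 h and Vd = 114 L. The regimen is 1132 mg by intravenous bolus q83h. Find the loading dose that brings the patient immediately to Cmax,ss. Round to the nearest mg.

1621 mg

f = (1/2)^(83/48) ≈ 0.301626; accumulation ratio R = 1/(1−f) ≈ 1.43190.
Loading dose to hit Cmax,ss on first dose: D_load = D_maint·R ≈ 1132 × 1.43190 ≈ 1620.91 mg.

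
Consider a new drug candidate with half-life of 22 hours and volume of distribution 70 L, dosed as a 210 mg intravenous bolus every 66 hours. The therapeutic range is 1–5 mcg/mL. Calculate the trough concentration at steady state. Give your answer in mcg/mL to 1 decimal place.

τ = 66 h = 3 half-lives, so f = (1/2)^3 = 0.125.
At steady state, R = 1/(1 − 0.125) = 8/7.
Single-dose peak C₀ = D/Vd = 210/70 = 3 mcg/mL.
Steady-state peak Cmax,ss = C₀·R = 3 × 8/7 ≈ 3.429 mcg/mL.
Steady-state trough Cmin,ss = Cmax,ss·f ≈ 3.429 × 0.125 ≈ 0.429 mcg/mL.
Trough 0.4 mcg/mL vs MEC 1 mcg/mL: subtherapeutic.

0.4 mcg/mL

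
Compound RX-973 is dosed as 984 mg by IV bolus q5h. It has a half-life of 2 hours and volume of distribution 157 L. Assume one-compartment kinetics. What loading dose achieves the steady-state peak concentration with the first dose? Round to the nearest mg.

f = (1/2)^(5/2) ≈ 0.176777; accumulation ratio R = 1/(1−f) ≈ 1.21474.
Loading dose to hit Cmax,ss on first dose: D_load = D_maint·R ≈ 984 × 1.21474 ≈ 1195.30 mg.

1195 mg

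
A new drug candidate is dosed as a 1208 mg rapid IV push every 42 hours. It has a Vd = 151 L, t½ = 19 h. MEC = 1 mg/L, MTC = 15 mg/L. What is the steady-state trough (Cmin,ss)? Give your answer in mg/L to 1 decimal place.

Over one 42-h interval, 42/19 ≈ 2.2105 half-lives elapse, leaving f ≈ 0.2161 of each dose.
Accumulation ratio R = 1/(1 − f) ≈ 1/0.7839 ≈ 1.2757.
Single-dose peak C₀ = D/Vd = 1208/151 ≈ 8.000 mg/L.
Steady-state peak Cmax,ss = C₀·R ≈ 8.000 × 1.2757 ≈ 10.206 mg/L.
Steady-state trough Cmin,ss = Cmax,ss·f ≈ 10.206 × 0.2161 ≈ 2.206 mg/L.
Trough 2.2 mg/L vs MEC 1 mg/L: adequate.

2.2 mg/L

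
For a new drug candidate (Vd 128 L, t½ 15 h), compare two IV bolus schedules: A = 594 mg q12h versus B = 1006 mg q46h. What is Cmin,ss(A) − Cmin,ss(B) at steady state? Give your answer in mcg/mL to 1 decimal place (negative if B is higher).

5.2 mcg/mL

Regimen A: f = (1/2)^(12/15) ≈ 0.5743; Cmin,ss = (594/128)·f/(1−f) ≈ 6.261 mcg/mL.
Regimen B: f = (1/2)^(46/15) ≈ 0.1194; Cmin,ss = (1006/128)·f/(1−f) ≈ 1.066 mcg/mL.
Difference ≈ 6.261 − 1.066 ≈ 5.195 mcg/mL.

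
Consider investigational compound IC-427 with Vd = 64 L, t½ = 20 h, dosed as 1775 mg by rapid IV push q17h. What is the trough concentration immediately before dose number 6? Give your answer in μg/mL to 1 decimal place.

32.7 μg/mL

f = (1/2)^(τ/t½) = (1/2)^(17/20) ≈ 0.5548.
C₀ = D/Vd = 1775/64 ≈ 27.734 μg/mL.
Before the 6th dose, 5 doses have been given. Superposition: Cmin = C₀·(f + f² + … + f^5).
≈ 27.734 × (0.5548 + 0.3078 + 0.1708 + 0.0947 + 0.0526) ≈ 27.734 × 1.1807 ≈ 32.746 μg/mL.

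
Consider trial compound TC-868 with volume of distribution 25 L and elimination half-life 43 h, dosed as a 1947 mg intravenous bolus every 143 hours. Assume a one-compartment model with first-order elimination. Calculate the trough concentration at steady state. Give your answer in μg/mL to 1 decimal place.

Over one 143-h interval, 143/43 ≈ 3.3256 half-lives elapse, leaving f ≈ 0.0997 of each dose.
Single-dose peak C₀ = D/Vd = 1947/25 ≈ 77.880 μg/mL.
Steady-state trough Cmin,ss = C₀·f/(1−f) ≈ 77.880 × 0.0997/0.9003 ≈ 8.624 μg/mL.

8.6 μg/mL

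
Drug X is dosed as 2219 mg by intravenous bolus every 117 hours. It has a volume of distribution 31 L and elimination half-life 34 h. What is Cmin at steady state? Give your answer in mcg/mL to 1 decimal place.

7.3 mcg/mL

Over one 117-h interval, 117/34 ≈ 3.4412 half-lives elapse, leaving f ≈ 0.0921 of each dose.
Single-dose peak C₀ = D/Vd = 2219/31 ≈ 71.581 mcg/mL.
Steady-state trough Cmin,ss = C₀·f/(1−f) ≈ 71.581 × 0.0921/0.9079 ≈ 7.261 mcg/mL.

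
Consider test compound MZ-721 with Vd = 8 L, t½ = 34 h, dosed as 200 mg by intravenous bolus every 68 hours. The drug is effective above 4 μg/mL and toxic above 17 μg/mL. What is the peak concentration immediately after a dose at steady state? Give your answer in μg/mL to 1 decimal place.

33.3 μg/mL

The dosing interval is 2 half-lives, so f = 2^(−2) = 0.25.
Accumulation ratio R = 1/(1 − f) = 1/0.75 = 4/3.
Single-dose peak C₀ = D/Vd = 200/8 = 25 μg/mL.
Steady-state peak Cmax,ss = C₀·R = 25 × 4/3 ≈ 33.333 μg/mL.
Peak 33.3 μg/mL vs MTC 17 μg/mL: exceeds toxic threshold.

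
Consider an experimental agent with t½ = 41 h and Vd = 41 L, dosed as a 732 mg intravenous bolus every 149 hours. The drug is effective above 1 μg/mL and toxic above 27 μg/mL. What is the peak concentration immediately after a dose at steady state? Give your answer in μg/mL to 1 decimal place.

19.4 μg/mL

k = ln2/t½ = ln2/41 ≈ 0.016906 h⁻¹; fraction remaining f = e^(−kτ) = e^(−0.016906×149) ≈ 0.0805.
Accumulation ratio R = 1/(1 − f) ≈ 1/0.9195 ≈ 1.0875.
Single-dose peak C₀ = D/Vd = 732/41 ≈ 17.854 μg/mL.
Steady-state peak Cmax,ss = C₀·R ≈ 17.854 × 1.0875 ≈ 19.416 μg/mL.
Peak 19.4 μg/mL vs MTC 27 μg/mL: below toxic threshold.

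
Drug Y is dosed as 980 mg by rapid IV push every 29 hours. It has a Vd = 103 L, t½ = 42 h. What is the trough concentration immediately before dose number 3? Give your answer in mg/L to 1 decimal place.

f = (1/2)^(τ/t½) = (1/2)^(29/42) ≈ 0.6196.
C₀ = D/Vd = 980/103 ≈ 9.515 mg/L.
Before the 3rd dose, 2 doses have been given. Superposition: Cmin = C₀·(f + f²).
≈ 9.515 × (0.6196 + 0.3839) ≈ 9.515 × 1.0035 ≈ 9.548 mg/L.

9.5 mg/L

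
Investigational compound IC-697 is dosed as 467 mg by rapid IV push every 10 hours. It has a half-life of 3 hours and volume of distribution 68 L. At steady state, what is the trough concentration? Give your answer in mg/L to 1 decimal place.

Over one 10-h interval, 10/3 ≈ 3.3333 half-lives elapse, leaving f ≈ 0.0992 of each dose.
Accumulation ratio R = 1/(1 − f) ≈ 1/0.9008 ≈ 1.1101.
Single-dose peak C₀ = D/Vd = 467/68 ≈ 6.868 mg/L.
Cmax,ss = C₀/(1 − f) ≈ 6.868/0.9008 ≈ 7.624 mg/L.
Steady-state trough Cmin,ss = Cmax,ss·f ≈ 7.624 × 0.0992 ≈ 0.756 mg/L.

0.8 mg/L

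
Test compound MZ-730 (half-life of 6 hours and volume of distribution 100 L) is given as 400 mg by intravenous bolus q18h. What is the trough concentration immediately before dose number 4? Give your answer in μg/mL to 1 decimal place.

f = (1/2)^(τ/t½) = (1/2)^(18/6) ≈ 0.1250.
C₀ = D/Vd = 400/100 ≈ 4.000 μg/mL.
Before the 4th dose, 3 doses have been given. Superposition: Cmin = C₀·(f + f² + … + f^3).
≈ 4.000 × (0.1250 + 0.0156 + 0.0020) ≈ 4.000 × 0.1426 ≈ 0.570 μg/mL.

0.6 μg/mL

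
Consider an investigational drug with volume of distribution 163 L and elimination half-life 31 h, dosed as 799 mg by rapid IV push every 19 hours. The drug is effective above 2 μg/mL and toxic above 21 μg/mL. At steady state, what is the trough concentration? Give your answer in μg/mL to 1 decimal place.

9.3 μg/mL

Over one 19-h interval, 19/31 ≈ 0.6129 half-lives elapse, leaving f ≈ 0.6539 of each dose.
Each bolus raises the concentration by D/Vd = 799/163 ≈ 4.902 μg/mL.
Steady-state trough Cmin,ss = C₀·f/(1−f) ≈ 4.902 × 0.6539/0.3461 ≈ 9.262 μg/mL.
Trough 9.3 μg/mL vs MEC 2 μg/mL: adequate.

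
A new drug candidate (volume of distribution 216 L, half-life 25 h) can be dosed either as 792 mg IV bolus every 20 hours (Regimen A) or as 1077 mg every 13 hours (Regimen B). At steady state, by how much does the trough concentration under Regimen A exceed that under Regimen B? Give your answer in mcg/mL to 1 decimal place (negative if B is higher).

-6.5 mcg/mL

Regimen A: f = (1/2)^(20/25) ≈ 0.5743; Cmin,ss = (792/216)·f/(1−f) ≈ 4.947 mcg/mL.
Regimen B: f = (1/2)^(13/25) ≈ 0.6974; Cmin,ss = (1077/216)·f/(1−f) ≈ 11.491 mcg/mL.
Difference ≈ 4.947 − 11.491 ≈ -6.544 mcg/mL.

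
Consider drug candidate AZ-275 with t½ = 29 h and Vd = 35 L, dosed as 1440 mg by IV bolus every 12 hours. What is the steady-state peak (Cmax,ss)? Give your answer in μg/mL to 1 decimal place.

165.0 μg/mL

τ/t½ = 12/29 ≈ 0.41379, so fraction remaining f = (1/2)^(12/29) ≈ 0.7506.
At steady state, accumulation factor R = 1/(1 − e^(−kτ)) ≈ 4.0096.
Single-dose peak C₀ = D/Vd = 1440/35 ≈ 41.143 μg/mL.
Cmax,ss = C₀/(1 − f) ≈ 41.143/0.2494 ≈ 164.968 μg/mL.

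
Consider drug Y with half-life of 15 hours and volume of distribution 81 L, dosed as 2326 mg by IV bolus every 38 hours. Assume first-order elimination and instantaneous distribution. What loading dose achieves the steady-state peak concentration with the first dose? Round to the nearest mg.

f = (1/2)^(38/15) ≈ 0.172739; accumulation ratio R = 1/(1−f) ≈ 1.20881.
Loading dose to hit Cmax,ss on first dose: D_load = D_maint·R ≈ 2326 × 1.20881 ≈ 2811.69 mg.

2812 mg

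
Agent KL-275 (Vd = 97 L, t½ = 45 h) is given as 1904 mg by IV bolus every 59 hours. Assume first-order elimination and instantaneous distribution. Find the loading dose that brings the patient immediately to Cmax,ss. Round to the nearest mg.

3189 mg

f = (1/2)^(59/45) ≈ 0.403010; accumulation ratio R = 1/(1−f) ≈ 1.67507.
Loading dose to hit Cmax,ss on first dose: D_load = D_maint·R ≈ 1904 × 1.67507 ≈ 3189.33 mg.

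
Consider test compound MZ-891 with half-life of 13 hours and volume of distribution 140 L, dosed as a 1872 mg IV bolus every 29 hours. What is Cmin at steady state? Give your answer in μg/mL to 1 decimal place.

k = ln2/t½ = ln2/13 ≈ 0.053319 h⁻¹; fraction remaining f = e^(−kτ) = e^(−0.053319×29) ≈ 0.2130.
Accumulation ratio R = 1/(1 − f) ≈ 1/0.7870 ≈ 1.2706.
Each bolus raises the concentration by D/Vd = 1872/140 ≈ 13.371 μg/mL.
Cmax,ss = C₀/(1 − f) ≈ 13.371/0.7870 ≈ 16.990 μg/mL.
One interval later, Cmin,ss = Cmax,ss·e^(−kτ) ≈ 16.990 × 0.2130 ≈ 3.619 μg/mL.

3.6 μg/mL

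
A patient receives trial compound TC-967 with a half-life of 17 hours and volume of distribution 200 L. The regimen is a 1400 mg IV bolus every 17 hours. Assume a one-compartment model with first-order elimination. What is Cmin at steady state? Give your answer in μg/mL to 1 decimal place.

7.0 μg/mL

τ = 17 h = 1 half-life, so f = (1/2)^1 = 0.5.
At steady state, R = 1/(1 − 0.5) = 2/1.
Single-dose peak C₀ = D/Vd = 1400/200 = 7 μg/mL.
Steady-state peak Cmax,ss = C₀·R = 7 × 2/1 ≈ 14.000 μg/mL.
Steady-state trough Cmin,ss = Cmax,ss·f ≈ 14.000 × 0.5 ≈ 7.000 μg/mL.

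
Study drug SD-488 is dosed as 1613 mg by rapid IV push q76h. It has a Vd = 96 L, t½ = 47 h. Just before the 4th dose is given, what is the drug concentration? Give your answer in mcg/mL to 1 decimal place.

7.8 mcg/mL

f = (1/2)^(τ/t½) = (1/2)^(76/47) ≈ 0.3260.
C₀ = D/Vd = 1613/96 ≈ 16.802 mcg/mL.
Before the 4th dose, 3 doses have been given. Superposition: Cmin = C₀·(f + f² + … + f^3).
≈ 16.802 × (0.3260 + 0.1063 + 0.0346) ≈ 16.802 × 0.4669 ≈ 7.845 mcg/mL.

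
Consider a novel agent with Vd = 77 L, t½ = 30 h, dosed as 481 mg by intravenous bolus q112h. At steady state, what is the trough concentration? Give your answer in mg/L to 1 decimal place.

0.5 mg/L

Over one 112-h interval, 112/30 ≈ 3.7333 half-lives elapse, leaving f ≈ 0.0752 of each dose.
Each bolus raises the concentration by D/Vd = 481/77 ≈ 6.247 mg/L.
Steady-state trough Cmin,ss = C₀·f/(1−f) ≈ 6.247 × 0.0752/0.9248 ≈ 0.508 mg/L.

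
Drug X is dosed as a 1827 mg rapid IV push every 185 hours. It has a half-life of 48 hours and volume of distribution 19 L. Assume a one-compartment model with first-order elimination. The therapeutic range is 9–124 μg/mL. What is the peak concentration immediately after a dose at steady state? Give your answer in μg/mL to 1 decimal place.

Over one 185-h interval, 185/48 ≈ 3.8542 half-lives elapse, leaving f ≈ 0.0691 of each dose.
Accumulation ratio R = 1/(1 − f) ≈ 1/0.9309 ≈ 1.0742.
Each bolus raises the concentration by D/Vd = 1827/19 ≈ 96.158 μg/mL.
Cmax,ss = C₀/(1 − f) ≈ 96.158/0.9309 ≈ 103.296 μg/mL.
Peak 103.3 μg/mL vs MTC 124 μg/mL: below toxic threshold.

103.3 μg/mL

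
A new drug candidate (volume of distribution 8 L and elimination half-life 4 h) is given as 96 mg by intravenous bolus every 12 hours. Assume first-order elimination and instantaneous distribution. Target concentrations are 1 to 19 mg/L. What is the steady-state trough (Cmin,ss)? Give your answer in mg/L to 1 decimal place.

1.7 mg/L

τ = 12 h = 3 half-lives, so f = (1/2)^3 = 0.125.
Accumulation ratio R = 1/(1 − f) = 1/0.875 = 8/7.
Single-dose peak C₀ = D/Vd = 96/8 = 12 mg/L.
Steady-state peak Cmax,ss = C₀·R = 12 × 8/7 ≈ 13.714 mg/L.
Steady-state trough Cmin,ss = Cmax,ss·f ≈ 13.714 × 0.125 ≈ 1.714 mg/L.
Trough 1.7 mg/L vs MEC 1 mg/L: adequate.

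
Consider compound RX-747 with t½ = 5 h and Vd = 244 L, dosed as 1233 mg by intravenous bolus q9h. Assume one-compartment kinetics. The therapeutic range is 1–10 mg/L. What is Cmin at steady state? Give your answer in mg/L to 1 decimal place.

2.0 mg/L

τ/t½ = 9/5 ≈ 1.8, so fraction remaining f = (1/2)^(9/5) ≈ 0.2872.
Single-dose peak C₀ = D/Vd = 1233/244 ≈ 5.053 mg/L.
Steady-state trough Cmin,ss = C₀·f/(1−f) ≈ 5.053 × 0.2872/0.7128 ≈ 2.036 mg/L.
Trough 2.0 mg/L vs MEC 1 mg/L: adequate.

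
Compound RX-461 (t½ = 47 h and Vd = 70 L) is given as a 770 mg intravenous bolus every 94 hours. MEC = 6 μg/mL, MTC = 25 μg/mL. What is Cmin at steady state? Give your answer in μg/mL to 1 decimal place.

The dosing interval is 2 half-lives, so f = 2^(−2) = 0.25.
Accumulation ratio R = 1/(1 − f) = 1/0.75 = 4/3.
Single-dose peak C₀ = D/Vd = 770/70 = 11 μg/mL.
Steady-state peak Cmax,ss = C₀·R = 11 × 4/3 ≈ 14.667 μg/mL.
Steady-state trough Cmin,ss = Cmax,ss·f ≈ 14.667 × 0.25 ≈ 3.667 μg/mL.
Trough 3.7 μg/mL vs MEC 6 μg/mL: subtherapeutic.

3.7 μg/mL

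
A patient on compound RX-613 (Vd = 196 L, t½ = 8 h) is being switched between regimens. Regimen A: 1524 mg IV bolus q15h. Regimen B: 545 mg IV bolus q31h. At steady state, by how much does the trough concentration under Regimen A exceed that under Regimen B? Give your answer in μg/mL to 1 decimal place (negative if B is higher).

Regimen A: f = (1/2)^(15/8) ≈ 0.2726; Cmin,ss = (1524/196)·f/(1−f) ≈ 2.914 μg/mL.
Regimen B: f = (1/2)^(31/8) ≈ 0.0682; Cmin,ss = (545/196)·f/(1−f) ≈ 0.204 μg/mL.
Difference ≈ 2.914 − 0.204 ≈ 2.710 μg/mL.

2.7 μg/mL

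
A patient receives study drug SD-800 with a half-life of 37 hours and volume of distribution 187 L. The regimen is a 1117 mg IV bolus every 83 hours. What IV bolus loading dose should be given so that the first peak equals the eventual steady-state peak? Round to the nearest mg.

1416 mg

f = (1/2)^(83/37) ≈ 0.211211; accumulation ratio R = 1/(1−f) ≈ 1.26777.
Loading dose to hit Cmax,ss on first dose: D_load = D_maint·R ≈ 1117 × 1.26777 ≈ 1416.10 mg.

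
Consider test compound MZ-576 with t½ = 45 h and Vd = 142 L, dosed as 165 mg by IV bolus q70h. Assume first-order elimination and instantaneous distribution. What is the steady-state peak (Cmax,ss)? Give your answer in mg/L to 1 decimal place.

1.8 mg/L

Over one 70-h interval, 70/45 ≈ 1.5556 half-lives elapse, leaving f ≈ 0.3402 of each dose.
Accumulation ratio R = 1/(1 − f) ≈ 1/0.6598 ≈ 1.5156.
Each bolus raises the concentration by D/Vd = 165/142 ≈ 1.162 mg/L.
Steady-state peak Cmax,ss = C₀·R ≈ 1.162 × 1.5156 ≈ 1.761 mg/L.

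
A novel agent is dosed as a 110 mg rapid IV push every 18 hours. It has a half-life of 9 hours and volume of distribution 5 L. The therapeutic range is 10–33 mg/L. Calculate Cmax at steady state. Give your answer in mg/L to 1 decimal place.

29.3 mg/L

The dosing interval is 2 half-lives, so f = 2^(−2) = 0.25.
Accumulation ratio R = 1/(1 − f) = 1/0.75 = 4/3.
Single-dose peak C₀ = D/Vd = 110/5 = 22 mg/L.
Steady-state peak Cmax,ss = C₀·R = 22 × 4/3 ≈ 29.333 mg/L.
Peak 29.3 mg/L vs MTC 33 mg/L: below toxic threshold.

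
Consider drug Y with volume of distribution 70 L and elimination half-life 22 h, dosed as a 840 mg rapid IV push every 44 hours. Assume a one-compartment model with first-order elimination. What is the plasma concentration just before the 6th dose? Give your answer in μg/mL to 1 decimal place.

f = (1/2)^(τ/t½) = (1/2)^(44/22) ≈ 0.2500.
C₀ = D/Vd = 840/70 ≈ 12.000 μg/mL.
Before the 6th dose, 5 doses have been given. Superposition: Cmin = C₀·(f + f² + … + f^5).
≈ 12.000 × (0.2500 + 0.0625 + 0.0156 + 0.0039 + 0.0010) ≈ 12.000 × 0.3330 ≈ 3.996 μg/mL.

4.0 μg/mL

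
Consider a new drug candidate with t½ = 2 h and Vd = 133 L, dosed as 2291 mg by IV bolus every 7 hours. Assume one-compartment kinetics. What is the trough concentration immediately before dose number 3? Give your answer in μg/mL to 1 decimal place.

1.7 μg/mL

f = (1/2)^(τ/t½) = (1/2)^(7/2) ≈ 0.0884.
C₀ = D/Vd = 2291/133 ≈ 17.226 μg/mL.
Before the 3rd dose, 2 doses have been given. Superposition: Cmin = C₀·(f + f²).
≈ 17.226 × (0.0884 + 0.0078) ≈ 17.226 × 0.0962 ≈ 1.657 μg/mL.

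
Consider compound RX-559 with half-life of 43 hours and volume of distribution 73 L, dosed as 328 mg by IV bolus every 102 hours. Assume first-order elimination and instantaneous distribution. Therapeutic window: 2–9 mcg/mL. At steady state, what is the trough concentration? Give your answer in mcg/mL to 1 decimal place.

1.1 mcg/mL

k = ln2/t½ = ln2/43 ≈ 0.016120 h⁻¹; fraction remaining f = e^(−kτ) = e^(−0.016120×102) ≈ 0.1932.
Single-dose peak C₀ = D/Vd = 328/73 ≈ 4.493 mcg/mL.
Steady-state trough Cmin,ss = C₀·f/(1−f) ≈ 4.493 × 0.1932/0.8068 ≈ 1.076 mcg/mL.
Trough 1.1 mcg/mL vs MEC 2 mcg/mL: subtherapeutic.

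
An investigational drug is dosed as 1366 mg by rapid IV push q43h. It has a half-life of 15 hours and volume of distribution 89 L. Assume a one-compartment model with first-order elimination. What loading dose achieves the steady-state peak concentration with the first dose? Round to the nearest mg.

f = (1/2)^(43/15) ≈ 0.137103; accumulation ratio R = 1/(1−f) ≈ 1.15889.
Loading dose to hit Cmax,ss on first dose: D_load = D_maint·R ≈ 1366 × 1.15889 ≈ 1583.04 mg.

1583 mg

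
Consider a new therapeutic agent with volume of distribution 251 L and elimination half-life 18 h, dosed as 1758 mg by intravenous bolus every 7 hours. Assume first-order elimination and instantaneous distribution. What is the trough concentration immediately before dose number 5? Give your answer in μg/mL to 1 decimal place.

14.9 μg/mL

f = (1/2)^(τ/t½) = (1/2)^(7/18) ≈ 0.7637.
C₀ = D/Vd = 1758/251 ≈ 7.004 μg/mL.
Before the 5th dose, 4 doses have been given. Superposition: Cmin = C₀·(f + f² + … + f^4).
≈ 7.004 × (0.7637 + 0.5832 + 0.4454 + 0.3402) ≈ 7.004 × 2.1325 ≈ 14.936 μg/mL.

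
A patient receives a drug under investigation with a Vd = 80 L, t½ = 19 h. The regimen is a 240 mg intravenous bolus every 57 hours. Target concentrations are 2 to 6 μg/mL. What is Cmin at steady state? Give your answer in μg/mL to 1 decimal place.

The dosing interval is 3 half-lives, so f = 2^(−3) = 0.125.
At steady state, R = 1/(1 − 0.125) = 8/7.
Single-dose peak C₀ = D/Vd = 240/80 = 3 μg/mL.
Steady-state peak Cmax,ss = C₀·R = 3 × 8/7 ≈ 3.429 μg/mL.
Steady-state trough Cmin,ss = Cmax,ss·f ≈ 3.429 × 0.125 ≈ 0.429 μg/mL.
Trough 0.4 μg/mL vs MEC 2 μg/mL: subtherapeutic.

0.4 μg/mL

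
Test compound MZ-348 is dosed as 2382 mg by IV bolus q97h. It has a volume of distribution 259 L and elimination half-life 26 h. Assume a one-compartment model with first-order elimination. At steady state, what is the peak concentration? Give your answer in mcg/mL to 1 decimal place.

9.9 mcg/mL

Over one 97-h interval, 97/26 ≈ 3.7308 half-lives elapse, leaving f ≈ 0.0753 of each dose.
Accumulation ratio R = 1/(1 − f) ≈ 1/0.9247 ≈ 1.0814.
Single-dose peak C₀ = D/Vd = 2382/259 ≈ 9.197 mcg/mL.
Cmax,ss = C₀/(1 − f) ≈ 9.197/0.9247 ≈ 9.946 mcg/mL.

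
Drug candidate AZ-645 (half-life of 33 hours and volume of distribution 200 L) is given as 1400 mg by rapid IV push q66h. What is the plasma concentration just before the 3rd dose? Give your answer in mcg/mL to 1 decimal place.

2.2 mcg/mL

f = (1/2)^(τ/t½) = (1/2)^(66/33) ≈ 0.2500.
C₀ = D/Vd = 1400/200 ≈ 7.000 mcg/mL.
Before the 3rd dose, 2 doses have been given. Superposition: Cmin = C₀·(f + f²).
≈ 7.000 × (0.2500 + 0.0625) ≈ 7.000 × 0.3125 ≈ 2.188 mcg/mL.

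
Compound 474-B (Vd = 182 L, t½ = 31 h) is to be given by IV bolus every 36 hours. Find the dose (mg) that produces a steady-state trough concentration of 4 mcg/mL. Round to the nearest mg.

900 mg

τ/t½ = 36/31 ≈ 1.1613, so f = (1/2)^(36/31) ≈ 0.447112.
Cmin,ss = (D/Vd)·f/(1−f), so D = Cmin,ss·Vd·(1−f)/f.
D = 4 × 182 × (1−f)/f ≈ 4 × 182 × 1.23658 ≈ 900.23 mg.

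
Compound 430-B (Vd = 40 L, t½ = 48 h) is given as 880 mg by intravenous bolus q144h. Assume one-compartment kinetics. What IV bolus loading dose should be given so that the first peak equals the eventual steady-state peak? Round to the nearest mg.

1006 mg

f = (1/2)^(144/48) ≈ 0.125000; accumulation ratio R = 1/(1−f) ≈ 1.14286.
Loading dose to hit Cmax,ss on first dose: D_load = D_maint·R ≈ 880 × 1.14286 ≈ 1005.72 mg.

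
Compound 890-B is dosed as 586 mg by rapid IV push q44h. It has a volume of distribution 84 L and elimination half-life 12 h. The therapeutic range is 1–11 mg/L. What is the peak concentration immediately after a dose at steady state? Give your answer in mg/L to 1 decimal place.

k = ln2/t½ = ln2/12 ≈ 0.057762 h⁻¹; fraction remaining f = e^(−kτ) = e^(−0.057762×44) ≈ 0.0787.
Accumulation ratio R = 1/(1 − f) ≈ 1/0.9213 ≈ 1.0854.
Single-dose peak C₀ = D/Vd = 586/84 ≈ 6.976 mg/L.
Steady-state peak Cmax,ss = C₀·R ≈ 6.976 × 1.0854 ≈ 7.572 mg/L.
Peak 7.6 mg/L vs MTC 11 mg/L: below toxic threshold.

7.6 mg/L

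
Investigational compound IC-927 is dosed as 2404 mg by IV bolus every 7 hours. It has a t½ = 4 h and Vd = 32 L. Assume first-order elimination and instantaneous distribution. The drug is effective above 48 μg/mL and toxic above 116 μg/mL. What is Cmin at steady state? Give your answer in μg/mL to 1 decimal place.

31.8 μg/mL

Over one 7-h interval, 7/4 ≈ 1.75 half-lives elapse, leaving f ≈ 0.2973 of each dose.
Single-dose peak C₀ = D/Vd = 2404/32 ≈ 75.125 μg/mL.
Steady-state trough Cmin,ss = C₀·f/(1−f) ≈ 75.125 × 0.2973/0.7027 ≈ 31.784 μg/mL.
Trough 31.8 μg/mL vs MEC 48 μg/mL: subtherapeutic.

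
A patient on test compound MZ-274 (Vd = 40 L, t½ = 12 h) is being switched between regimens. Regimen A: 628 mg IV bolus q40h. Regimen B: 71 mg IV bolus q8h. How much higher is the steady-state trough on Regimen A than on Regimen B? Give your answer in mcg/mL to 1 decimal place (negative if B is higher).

Regimen A: f = (1/2)^(40/12) ≈ 0.0992; Cmin,ss = (628/40)·f/(1−f) ≈ 1.729 mcg/mL.
Regimen B: f = (1/2)^(8/12) ≈ 0.6300; Cmin,ss = (71/40)·f/(1−f) ≈ 3.022 mcg/mL.
Difference ≈ 1.729 − 3.022 ≈ -1.293 mcg/mL.

-1.3 mcg/mL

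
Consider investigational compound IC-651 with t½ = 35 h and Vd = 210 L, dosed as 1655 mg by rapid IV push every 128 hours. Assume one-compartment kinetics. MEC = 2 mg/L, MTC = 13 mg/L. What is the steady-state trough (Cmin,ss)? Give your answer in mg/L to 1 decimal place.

0.7 mg/L

Over one 128-h interval, 128/35 ≈ 3.6571 half-lives elapse, leaving f ≈ 0.0793 of each dose.
Single-dose peak C₀ = D/Vd = 1655/210 ≈ 7.881 mg/L.
Steady-state trough Cmin,ss = C₀·f/(1−f) ≈ 7.881 × 0.0793/0.9207 ≈ 0.679 mg/L.
Trough 0.7 mg/L vs MEC 2 mg/L: subtherapeutic.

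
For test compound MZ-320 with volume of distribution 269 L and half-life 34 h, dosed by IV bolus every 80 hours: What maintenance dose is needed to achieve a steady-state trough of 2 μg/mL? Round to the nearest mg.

τ/t½ = 80/34 ≈ 2.3529, so f = (1/2)^(80/34) ≈ 0.195747.
Cmin,ss = (D/Vd)·f/(1−f), so D = Cmin,ss·Vd·(1−f)/f.
D = 2 × 269 × (1−f)/f ≈ 2 × 269 × 4.10864 ≈ 2210.45 mg.

2210 mg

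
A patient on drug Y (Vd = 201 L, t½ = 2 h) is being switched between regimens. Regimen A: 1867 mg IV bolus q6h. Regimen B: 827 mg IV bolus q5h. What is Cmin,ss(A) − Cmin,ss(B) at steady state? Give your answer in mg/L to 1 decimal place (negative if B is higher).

Regimen A: f = (1/2)^(6/2) ≈ 0.1250; Cmin,ss = (1867/201)·f/(1−f) ≈ 1.327 mg/L.
Regimen B: f = (1/2)^(5/2) ≈ 0.1768; Cmin,ss = (827/201)·f/(1−f) ≈ 0.884 mg/L.
Difference ≈ 1.327 − 0.884 ≈ 0.443 mg/L.

0.4 mg/L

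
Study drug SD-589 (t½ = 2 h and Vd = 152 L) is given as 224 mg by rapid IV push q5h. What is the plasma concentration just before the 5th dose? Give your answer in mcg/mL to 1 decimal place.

f = (1/2)^(τ/t½) = (1/2)^(5/2) ≈ 0.1768.
C₀ = D/Vd = 224/152 ≈ 1.474 mcg/mL.
Before the 5th dose, 4 doses have been given. Superposition: Cmin = C₀·(f + f² + … + f^4).
≈ 1.474 × (0.1768 + 0.0313 + 0.0055 + 0.0010) ≈ 1.474 × 0.2146 ≈ 0.316 mcg/mL.

0.3 mcg/mL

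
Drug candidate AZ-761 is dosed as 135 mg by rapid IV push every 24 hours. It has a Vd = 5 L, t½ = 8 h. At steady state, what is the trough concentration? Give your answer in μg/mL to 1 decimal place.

3.9 μg/mL

The dosing interval is 3 half-lives, so f = 2^(−3) = 0.125.
At steady state, R = 1/(1 − 0.125) = 8/7.
Single-dose peak C₀ = D/Vd = 135/5 = 27 μg/mL.
Steady-state peak Cmax,ss = C₀·R = 27 × 8/7 ≈ 30.857 μg/mL.
Steady-state trough Cmin,ss = Cmax,ss·f ≈ 30.857 × 0.125 ≈ 3.857 μg/mL.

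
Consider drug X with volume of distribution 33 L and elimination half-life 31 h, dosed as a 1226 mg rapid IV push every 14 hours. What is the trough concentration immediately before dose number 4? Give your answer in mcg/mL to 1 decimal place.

f = (1/2)^(τ/t½) = (1/2)^(14/31) ≈ 0.7312.
C₀ = D/Vd = 1226/33 ≈ 37.152 mcg/mL.
Before the 4th dose, 3 doses have been given. Superposition: Cmin = C₀·(f + f² + … + f^3).
≈ 37.152 × (0.7312 + 0.5347 + 0.3909) ≈ 37.152 × 1.6568 ≈ 61.553 mcg/mL.

61.6 mcg/mL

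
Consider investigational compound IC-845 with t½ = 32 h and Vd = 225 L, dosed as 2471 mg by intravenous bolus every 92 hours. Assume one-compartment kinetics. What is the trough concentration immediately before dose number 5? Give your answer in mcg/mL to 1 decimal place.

1.7 mcg/mL

f = (1/2)^(τ/t½) = (1/2)^(92/32) ≈ 0.1363.
C₀ = D/Vd = 2471/225 ≈ 10.982 mcg/mL.
Before the 5th dose, 4 doses have been given. Superposition: Cmin = C₀·(f + f² + … + f^4).
≈ 10.982 × (0.1363 + 0.0186 + 0.0025 + 0.0003) ≈ 10.982 × 0.1577 ≈ 1.732 mcg/mL.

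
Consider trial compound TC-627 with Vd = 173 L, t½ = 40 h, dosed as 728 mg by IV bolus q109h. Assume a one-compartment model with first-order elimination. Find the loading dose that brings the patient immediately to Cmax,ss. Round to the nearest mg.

858 mg

f = (1/2)^(109/40) ≈ 0.151249; accumulation ratio R = 1/(1−f) ≈ 1.17820.
Loading dose to hit Cmax,ss on first dose: D_load = D_maint·R ≈ 728 × 1.17820 ≈ 857.73 mg.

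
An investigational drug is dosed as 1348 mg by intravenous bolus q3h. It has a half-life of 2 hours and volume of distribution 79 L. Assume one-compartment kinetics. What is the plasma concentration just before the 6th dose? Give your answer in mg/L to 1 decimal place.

9.3 mg/L

f = (1/2)^(τ/t½) = (1/2)^(3/2) ≈ 0.3536.
C₀ = D/Vd = 1348/79 ≈ 17.063 mg/L.
Before the 6th dose, 5 doses have been given. Superposition: Cmin = C₀·(f + f² + … + f^5).
≈ 17.063 × (0.3536 + 0.1250 + 0.0442 + 0.0156 + 0.0055) ≈ 17.063 × 0.5439 ≈ 9.281 mg/L.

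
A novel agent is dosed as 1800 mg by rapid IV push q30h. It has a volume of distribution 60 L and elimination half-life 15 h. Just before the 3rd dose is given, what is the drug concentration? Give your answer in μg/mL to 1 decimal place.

f = (1/2)^(τ/t½) = (1/2)^(30/15) ≈ 0.2500.
C₀ = D/Vd = 1800/60 ≈ 30.000 μg/mL.
Before the 3rd dose, 2 doses have been given. Superposition: Cmin = C₀·(f + f²).
≈ 30.000 × (0.2500 + 0.0625) ≈ 30.000 × 0.3125 ≈ 9.375 μg/mL.

9.4 μg/mL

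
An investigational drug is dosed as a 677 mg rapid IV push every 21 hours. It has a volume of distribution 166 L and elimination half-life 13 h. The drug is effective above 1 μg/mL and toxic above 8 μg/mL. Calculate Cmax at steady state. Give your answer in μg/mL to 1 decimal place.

k = ln2/t½ = ln2/13 ≈ 0.053319 h⁻¹; fraction remaining f = e^(−kτ) = e^(−0.053319×21) ≈ 0.3264.
At steady state, accumulation factor R = 1/(1 − e^(−kτ)) ≈ 1.4846.
Each bolus raises the concentration by D/Vd = 677/166 ≈ 4.078 μg/mL.
Steady-state peak Cmax,ss = C₀·R ≈ 4.078 × 1.4846 ≈ 6.054 μg/mL.
Peak 6.1 μg/mL vs MTC 8 μg/mL: below toxic threshold.

6.1 μg/mL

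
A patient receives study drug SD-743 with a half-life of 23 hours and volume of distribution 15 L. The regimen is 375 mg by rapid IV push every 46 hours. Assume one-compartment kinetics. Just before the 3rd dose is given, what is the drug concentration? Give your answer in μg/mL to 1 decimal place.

f = (1/2)^(τ/t½) = (1/2)^(46/23) ≈ 0.2500.
C₀ = D/Vd = 375/15 ≈ 25.000 μg/mL.
Before the 3rd dose, 2 doses have been given. Superposition: Cmin = C₀·(f + f²).
≈ 25.000 × (0.2500 + 0.0625) ≈ 25.000 × 0.3125 ≈ 7.812 μg/mL.

7.8 μg/mL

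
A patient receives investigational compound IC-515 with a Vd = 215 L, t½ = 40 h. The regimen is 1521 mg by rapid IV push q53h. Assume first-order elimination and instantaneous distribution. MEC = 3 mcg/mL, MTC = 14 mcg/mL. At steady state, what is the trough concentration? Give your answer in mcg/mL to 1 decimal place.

4.7 mcg/mL

τ/t½ = 53/40 ≈ 1.325, so fraction remaining f = (1/2)^(53/40) ≈ 0.3991.
Accumulation ratio R = 1/(1 − f) ≈ 1/0.6009 ≈ 1.6642.
Each bolus raises the concentration by D/Vd = 1521/215 ≈ 7.074 mcg/mL.
Steady-state peak Cmax,ss = C₀·R ≈ 7.074 × 1.6642 ≈ 11.773 mcg/mL.
One interval later, Cmin,ss = Cmax,ss·e^(−kτ) ≈ 11.773 × 0.3991 ≈ 4.699 mcg/mL.
Trough 4.7 mcg/mL vs MEC 3 mcg/mL: adequate.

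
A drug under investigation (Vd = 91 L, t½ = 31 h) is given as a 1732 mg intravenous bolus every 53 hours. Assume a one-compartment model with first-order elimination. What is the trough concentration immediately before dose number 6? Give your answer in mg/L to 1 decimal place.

8.4 mg/L

f = (1/2)^(τ/t½) = (1/2)^(53/31) ≈ 0.3057.
C₀ = D/Vd = 1732/91 ≈ 19.033 mg/L.
Before the 6th dose, 5 doses have been given. Superposition: Cmin = C₀·(f + f² + … + f^5).
≈ 19.033 × (0.3057 + 0.0935 + 0.0286 + 0.0087 + 0.0027) ≈ 19.033 × 0.4392 ≈ 8.359 mg/L.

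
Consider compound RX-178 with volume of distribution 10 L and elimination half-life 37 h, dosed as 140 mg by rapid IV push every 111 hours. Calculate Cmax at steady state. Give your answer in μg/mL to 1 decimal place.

16.0 μg/mL

τ = 111 h = 3 half-lives, so f = (1/2)^3 = 0.125.
Accumulation ratio R = 1/(1 − f) = 1/0.875 = 8/7.
Single-dose peak C₀ = D/Vd = 140/10 = 14 μg/mL.
Steady-state peak Cmax,ss = C₀·R = 14 × 8/7 ≈ 16.000 μg/mL.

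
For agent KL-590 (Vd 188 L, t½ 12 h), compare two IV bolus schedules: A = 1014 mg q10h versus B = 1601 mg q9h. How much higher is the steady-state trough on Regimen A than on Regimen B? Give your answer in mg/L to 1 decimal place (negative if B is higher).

-5.6 mg/L

Regimen A: f = (1/2)^(10/12) ≈ 0.5612; Cmin,ss = (1014/188)·f/(1−f) ≈ 6.898 mg/L.
Regimen B: f = (1/2)^(9/12) ≈ 0.5946; Cmin,ss = (1601/188)·f/(1−f) ≈ 12.490 mg/L.
Difference ≈ 6.898 − 12.490 ≈ -5.592 mg/L.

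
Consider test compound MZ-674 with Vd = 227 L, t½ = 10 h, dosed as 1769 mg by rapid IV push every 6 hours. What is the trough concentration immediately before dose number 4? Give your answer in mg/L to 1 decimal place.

10.8 mg/L

f = (1/2)^(τ/t½) = (1/2)^(6/10) ≈ 0.6598.
C₀ = D/Vd = 1769/227 ≈ 7.793 mg/L.
Before the 4th dose, 3 doses have been given. Superposition: Cmin = C₀·(f + f² + … + f^3).
≈ 7.793 × (0.6598 + 0.4353 + 0.2872) ≈ 7.793 × 1.3823 ≈ 10.772 mg/L.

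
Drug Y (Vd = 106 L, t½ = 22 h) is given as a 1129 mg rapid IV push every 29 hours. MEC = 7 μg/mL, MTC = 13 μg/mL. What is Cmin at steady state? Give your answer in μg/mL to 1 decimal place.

7.1 μg/mL

Over one 29-h interval, 29/22 ≈ 1.3182 half-lives elapse, leaving f ≈ 0.4010 of each dose.
Single-dose peak C₀ = D/Vd = 1129/106 ≈ 10.651 μg/mL.
Steady-state trough Cmin,ss = C₀·f/(1−f) ≈ 10.651 × 0.4010/0.5990 ≈ 7.130 μg/mL.
Trough 7.1 μg/mL vs MEC 7 μg/mL: adequate.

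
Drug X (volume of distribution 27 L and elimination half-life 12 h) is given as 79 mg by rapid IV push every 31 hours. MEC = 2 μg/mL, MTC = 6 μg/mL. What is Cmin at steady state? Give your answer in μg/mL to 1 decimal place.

0.6 μg/mL

k = ln2/t½ = ln2/12 ≈ 0.057762 h⁻¹; fraction remaining f = e^(−kτ) = e^(−0.057762×31) ≈ 0.1669.
Accumulation ratio R = 1/(1 − f) ≈ 1/0.8331 ≈ 1.2003.
Single-dose peak C₀ = D/Vd = 79/27 ≈ 2.926 μg/mL.
Cmax,ss = C₀/(1 − f) ≈ 2.926/0.8331 ≈ 3.512 μg/mL.
Steady-state trough Cmin,ss = Cmax,ss·f ≈ 3.512 × 0.1669 ≈ 0.586 μg/mL.
Trough 0.6 μg/mL vs MEC 2 μg/mL: subtherapeutic.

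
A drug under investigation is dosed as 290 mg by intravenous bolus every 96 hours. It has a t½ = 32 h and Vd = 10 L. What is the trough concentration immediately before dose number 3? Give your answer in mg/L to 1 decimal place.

f = (1/2)^(τ/t½) = (1/2)^(96/32) ≈ 0.1250.
C₀ = D/Vd = 290/10 ≈ 29.000 mg/L.
Before the 3rd dose, 2 doses have been given. Superposition: Cmin = C₀·(f + f²).
≈ 29.000 × (0.1250 + 0.0156) ≈ 29.000 × 0.1406 ≈ 4.077 mg/L.

4.1 mg/L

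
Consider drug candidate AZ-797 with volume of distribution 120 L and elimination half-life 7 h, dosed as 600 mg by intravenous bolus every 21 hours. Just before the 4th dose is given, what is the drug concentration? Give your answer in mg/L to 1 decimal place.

0.7 mg/L

f = (1/2)^(τ/t½) = (1/2)^(21/7) ≈ 0.1250.
C₀ = D/Vd = 600/120 ≈ 5.000 mg/L.
Before the 4th dose, 3 doses have been given. Superposition: Cmin = C₀·(f + f² + … + f^3).
≈ 5.000 × (0.1250 + 0.0156 + 0.0020) ≈ 5.000 × 0.1426 ≈ 0.713 mg/L.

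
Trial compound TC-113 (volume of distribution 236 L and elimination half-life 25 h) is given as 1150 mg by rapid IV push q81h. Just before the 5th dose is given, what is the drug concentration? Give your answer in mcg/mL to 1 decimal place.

f = (1/2)^(τ/t½) = (1/2)^(81/25) ≈ 0.1058.
C₀ = D/Vd = 1150/236 ≈ 4.873 mcg/mL.
Before the 5th dose, 4 doses have been given. Superposition: Cmin = C₀·(f + f² + … + f^4).
≈ 4.873 × (0.1058 + 0.0112 + 0.0012 + 0.0001) ≈ 4.873 × 0.1183 ≈ 0.576 mcg/mL.

0.6 mcg/mL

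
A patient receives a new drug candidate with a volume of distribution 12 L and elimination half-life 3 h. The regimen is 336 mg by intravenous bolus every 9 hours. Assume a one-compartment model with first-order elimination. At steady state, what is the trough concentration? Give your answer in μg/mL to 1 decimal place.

4.0 μg/mL

τ = 9 h = 3 half-lives, so f = (1/2)^3 = 0.125.
At steady state, R = 1/(1 − 0.125) = 8/7.
Single-dose peak C₀ = D/Vd = 336/12 = 28 μg/mL.
Steady-state peak Cmax,ss = C₀·R = 28 × 8/7 ≈ 32.000 μg/mL.
Steady-state trough Cmin,ss = Cmax,ss·f ≈ 32.000 × 0.125 ≈ 4.000 μg/mL.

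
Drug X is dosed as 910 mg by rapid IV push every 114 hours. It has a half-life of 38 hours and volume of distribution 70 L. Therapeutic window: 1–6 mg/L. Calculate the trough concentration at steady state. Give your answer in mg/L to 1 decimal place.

1.9 mg/L

τ = 114 h = 3 half-lives, so f = (1/2)^3 = 0.125.
Accumulation ratio R = 1/(1 − f) = 1/0.875 = 8/7.
Single-dose peak C₀ = D/Vd = 910/70 = 13 mg/L.
Steady-state peak Cmax,ss = C₀·R = 13 × 8/7 ≈ 14.857 mg/L.
Steady-state trough Cmin,ss = Cmax,ss·f ≈ 14.857 × 0.125 ≈ 1.857 mg/L.
Trough 1.9 mg/L vs MEC 1 mg/L: adequate.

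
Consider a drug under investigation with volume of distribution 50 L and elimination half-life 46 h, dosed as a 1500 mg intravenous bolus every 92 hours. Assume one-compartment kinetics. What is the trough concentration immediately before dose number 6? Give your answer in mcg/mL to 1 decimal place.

f = (1/2)^(τ/t½) = (1/2)^(92/46) ≈ 0.2500.
C₀ = D/Vd = 1500/50 ≈ 30.000 mcg/mL.
Before the 6th dose, 5 doses have been given. Superposition: Cmin = C₀·(f + f² + … + f^5).
≈ 30.000 × (0.2500 + 0.0625 + 0.0156 + 0.0039 + 0.0010) ≈ 30.000 × 0.3330 ≈ 9.990 mcg/mL.

10.0 mcg/mL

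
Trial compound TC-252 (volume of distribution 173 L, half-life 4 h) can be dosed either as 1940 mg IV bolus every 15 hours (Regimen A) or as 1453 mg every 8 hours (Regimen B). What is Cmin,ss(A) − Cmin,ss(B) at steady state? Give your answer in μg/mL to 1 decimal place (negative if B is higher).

Regimen A: f = (1/2)^(15/4) ≈ 0.0743; Cmin,ss = (1940/173)·f/(1−f) ≈ 0.900 μg/mL.
Regimen B: f = (1/2)^(8/4) ≈ 0.2500; Cmin,ss = (1453/173)·f/(1−f) ≈ 2.800 μg/mL.
Difference ≈ 0.900 − 2.800 ≈ -1.900 μg/mL.

-1.9 μg/mL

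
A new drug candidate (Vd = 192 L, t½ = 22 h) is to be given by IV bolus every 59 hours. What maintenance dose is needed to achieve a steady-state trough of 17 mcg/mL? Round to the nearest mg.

τ/t½ = 59/22 ≈ 2.6818, so f = (1/2)^(59/22) ≈ 0.155845.
Cmin,ss = (D/Vd)·f/(1−f), so D = Cmin,ss·Vd·(1−f)/f.
D = 17 × 192 × (1−f)/f ≈ 17 × 192 × 5.41663 ≈ 17679.88 mg.

17680 mg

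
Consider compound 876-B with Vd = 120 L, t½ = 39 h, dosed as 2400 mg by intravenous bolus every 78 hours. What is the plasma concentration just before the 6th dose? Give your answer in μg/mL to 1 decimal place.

f = (1/2)^(τ/t½) = (1/2)^(78/39) ≈ 0.2500.
C₀ = D/Vd = 2400/120 ≈ 20.000 μg/mL.
Before the 6th dose, 5 doses have been given. Superposition: Cmin = C₀·(f + f² + … + f^5).
≈ 20.000 × (0.2500 + 0.0625 + 0.0156 + 0.0039 + 0.0010) ≈ 20.000 × 0.3330 ≈ 6.660 μg/mL.

6.7 μg/mL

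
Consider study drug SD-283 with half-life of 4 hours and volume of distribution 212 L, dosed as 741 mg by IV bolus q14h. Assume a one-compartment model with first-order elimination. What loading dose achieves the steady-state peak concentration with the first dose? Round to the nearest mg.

813 mg

f = (1/2)^(14/4) ≈ 0.088388; accumulation ratio R = 1/(1−f) ≈ 1.09696.
Loading dose to hit Cmax,ss on first dose: D_load = D_maint·R ≈ 741 × 1.09696 ≈ 812.85 mg.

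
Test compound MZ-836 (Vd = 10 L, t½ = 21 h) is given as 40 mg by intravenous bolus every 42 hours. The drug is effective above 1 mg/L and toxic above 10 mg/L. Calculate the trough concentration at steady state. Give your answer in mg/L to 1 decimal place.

The dosing interval is 2 half-lives, so f = 2^(−2) = 0.25.
Accumulation ratio R = 1/(1 − f) = 1/0.75 = 4/3.
Single-dose peak C₀ = D/Vd = 40/10 = 4 mg/L.
Steady-state peak Cmax,ss = C₀·R = 4 × 4/3 ≈ 5.333 mg/L.
Steady-state trough Cmin,ss = Cmax,ss·f ≈ 5.333 × 0.25 ≈ 1.333 mg/L.
Trough 1.3 mg/L vs MEC 1 mg/L: adequate.

1.3 mg/L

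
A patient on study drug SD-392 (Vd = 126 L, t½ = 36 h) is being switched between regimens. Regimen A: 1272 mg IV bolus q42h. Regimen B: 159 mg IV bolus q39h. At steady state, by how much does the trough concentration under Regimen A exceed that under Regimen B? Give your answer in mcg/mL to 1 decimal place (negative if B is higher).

7.0 mcg/mL

Regimen A: f = (1/2)^(42/36) ≈ 0.4454; Cmin,ss = (1272/126)·f/(1−f) ≈ 8.107 mcg/mL.
Regimen B: f = (1/2)^(39/36) ≈ 0.4719; Cmin,ss = (159/126)·f/(1−f) ≈ 1.128 mcg/mL.
Difference ≈ 8.107 − 1.128 ≈ 6.979 mcg/mL.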